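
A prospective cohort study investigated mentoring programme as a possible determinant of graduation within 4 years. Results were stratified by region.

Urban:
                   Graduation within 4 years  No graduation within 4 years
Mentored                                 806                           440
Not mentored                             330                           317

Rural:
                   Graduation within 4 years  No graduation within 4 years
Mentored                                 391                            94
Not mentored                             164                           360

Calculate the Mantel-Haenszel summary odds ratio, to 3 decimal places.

2.984

OR_MH = Σ(aᵢdᵢ/nᵢ) / Σ(bᵢcᵢ/nᵢ), where nᵢ is the stratum total.
Stratum 1 (Urban): n = 1893; a·d/n = 806·317/1893 = 134.9720; b·c/n = 440·330/1893 = 76.7036
Stratum 2 (Rural): n = 1009; a·d/n = 391·360/1009 = 139.5045; b·c/n = 94·164/1009 = 15.2785
OR_MH = (134.9720 + 139.5045) / (76.7036 + 15.2785) = 274.4765 / 91.9821 = 2.98402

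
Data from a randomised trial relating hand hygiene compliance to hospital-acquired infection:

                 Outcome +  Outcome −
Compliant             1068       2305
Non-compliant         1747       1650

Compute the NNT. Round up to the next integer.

6

Risk in treated group = 1068/3373 = 0.31663; risk in control = 1747/3397 = 0.51428.
Absolute risk reduction = 0.51428 − 0.31663 = 0.19765
NNT = 1 / ARR = 1 / 0.19765 = 5.060 → round up → 6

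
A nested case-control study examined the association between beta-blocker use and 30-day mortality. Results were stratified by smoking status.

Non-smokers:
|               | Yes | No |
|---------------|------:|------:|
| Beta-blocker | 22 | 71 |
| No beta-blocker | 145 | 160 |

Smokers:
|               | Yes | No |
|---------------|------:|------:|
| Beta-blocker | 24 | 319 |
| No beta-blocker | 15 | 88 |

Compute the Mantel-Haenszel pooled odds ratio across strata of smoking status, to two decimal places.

0.37

OR_MH = Σ(aᵢdᵢ/nᵢ) / Σ(bᵢcᵢ/nᵢ), where nᵢ is the stratum total.
Stratum 1 (Non-smokers): n = 398; a·d/n = 22·160/398 = 8.8442; b·c/n = 71·145/398 = 25.8668
Stratum 2 (Smokers): n = 446; a·d/n = 24·88/446 = 4.7354; b·c/n = 319·15/446 = 10.7287
OR_MH = (8.8442 + 4.7354) / (25.8668 + 10.7287) = 13.5796 / 36.5955 = 0.37107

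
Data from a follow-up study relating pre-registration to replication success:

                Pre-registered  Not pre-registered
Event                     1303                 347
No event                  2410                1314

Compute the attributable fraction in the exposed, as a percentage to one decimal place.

Reading the table with exposure as columns: a = 1303 (Pre-registered, case), b = 2410 (Pre-registered, non-case), c = 347 (Not pre-registered, case), d = 1314.
Risk in exposed = 1303/3713 = 0.35093; risk in unexposed = 347/1661 = 0.20891.
RR = 0.35093/0.20891 = 1.67981
AR% = (RR − 1)/RR × 100 = (1.67981 − 1)/1.67981 × 100 = 40.4694%

40.5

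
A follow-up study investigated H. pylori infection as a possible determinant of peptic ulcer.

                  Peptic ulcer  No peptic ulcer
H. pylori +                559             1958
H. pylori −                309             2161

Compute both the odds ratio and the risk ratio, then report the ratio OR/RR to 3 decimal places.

Cells: a = 559, b = 1958, c = 309, d = 2161.
OR = (559·2161)/(1958·309) = 1207999/605022 = 1.99662
Risk in exposed = 559/2517 = 0.22209; risk in unexposed = 309/2470 = 0.12510; RR = 1.77528
OR/RR = 1.99662 / 1.77528 = 1.12468
The outcome is not rare, so the OR lies further from 1 than the RR.

1.125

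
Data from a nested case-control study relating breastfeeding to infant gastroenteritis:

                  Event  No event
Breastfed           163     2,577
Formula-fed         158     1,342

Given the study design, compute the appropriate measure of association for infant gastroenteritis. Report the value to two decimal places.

0.54

Cells: a = 163, b = 2577, c = 158, d = 1342.
This is a nested case-control study: participants were sampled on outcome status, so risks in the source population cannot be estimated directly — relative risk is not valid here. The odds ratio is the appropriate measure.
OR = (a·d)/(b·c) = (163 × 1342) / (2577 × 158) = 218746 / 407166 = 0.53724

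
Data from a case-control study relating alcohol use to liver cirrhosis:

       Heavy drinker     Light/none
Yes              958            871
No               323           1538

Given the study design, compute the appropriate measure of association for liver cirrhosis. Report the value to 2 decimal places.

Reading the table with exposure as columns: a = 958 (Heavy drinker, case), b = 323 (Heavy drinker, non-case), c = 871 (Light/none, case), d = 1538.
This is a case-control study: participants were sampled on outcome status, so risks in the source population cannot be estimated directly — relative risk is not valid here. The odds ratio is the appropriate measure.
OR = (a·d)/(b·c) = (958 × 1538) / (323 × 871) = 1473404 / 281333 = 5.23722

5.24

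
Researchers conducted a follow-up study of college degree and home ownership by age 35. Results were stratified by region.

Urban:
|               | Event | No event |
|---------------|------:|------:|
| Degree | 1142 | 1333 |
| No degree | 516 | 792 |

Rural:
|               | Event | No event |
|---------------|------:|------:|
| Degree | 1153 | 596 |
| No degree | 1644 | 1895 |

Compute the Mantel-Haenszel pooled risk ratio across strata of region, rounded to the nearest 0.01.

RR_MH = Σ(aᵢ·n₀ᵢ/nᵢ) / Σ(cᵢ·n₁ᵢ/nᵢ), with n₁ᵢ = aᵢ+bᵢ (exposed), n₀ᵢ = cᵢ+dᵢ (unexposed), nᵢ = n₁ᵢ+n₀ᵢ.
Stratum 1 (Urban): n₁ = 2475, n₀ = 1308, n = 3783; a·n₀/n = 1142·1308/3783 = 394.8549; c·n₁/n = 516·2475/3783 = 337.5892
Stratum 2 (Rural): n₁ = 1749, n₀ = 3539, n = 5288; a·n₀/n = 1153·3539/5288 = 771.6466; c·n₁/n = 1644·1749/5288 = 543.7511
RR_MH = (394.8549 + 771.6466) / (337.5892 + 543.7511) = 1166.5014 / 881.3403 = 1.32355

1.32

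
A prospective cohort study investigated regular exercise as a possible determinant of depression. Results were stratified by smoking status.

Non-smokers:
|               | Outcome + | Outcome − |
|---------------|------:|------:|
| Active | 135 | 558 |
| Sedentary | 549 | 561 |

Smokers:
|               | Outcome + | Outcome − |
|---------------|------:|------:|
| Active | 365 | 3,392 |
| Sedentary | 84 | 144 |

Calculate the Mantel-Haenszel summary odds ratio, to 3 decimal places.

0.229

OR_MH = Σ(aᵢdᵢ/nᵢ) / Σ(bᵢcᵢ/nᵢ), where nᵢ is the stratum total.
Stratum 1 (Non-smokers): n = 1803; a·d/n = 135·561/1803 = 42.0050; b·c/n = 558·549/1803 = 169.9068
Stratum 2 (Smokers): n = 3985; a·d/n = 365·144/3985 = 13.1895; b·c/n = 3392·84/3985 = 71.5001
OR_MH = (42.0050 + 13.1895) / (169.9068 + 71.5001) = 55.1945 / 241.4069 = 0.22864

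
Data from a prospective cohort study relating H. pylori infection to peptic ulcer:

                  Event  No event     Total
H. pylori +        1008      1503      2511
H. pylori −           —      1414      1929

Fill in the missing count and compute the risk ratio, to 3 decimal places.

The missing cell is in the unexposed row: 1929 − 1414 = 515.
So a = 1008, b = 1503, c = 515, d = 1414.
RR = [a/(a+b)] / [c/(c+d)] = (1008/2511) / (515/1929) = 0.40143/0.26698 = 1.50362

1.504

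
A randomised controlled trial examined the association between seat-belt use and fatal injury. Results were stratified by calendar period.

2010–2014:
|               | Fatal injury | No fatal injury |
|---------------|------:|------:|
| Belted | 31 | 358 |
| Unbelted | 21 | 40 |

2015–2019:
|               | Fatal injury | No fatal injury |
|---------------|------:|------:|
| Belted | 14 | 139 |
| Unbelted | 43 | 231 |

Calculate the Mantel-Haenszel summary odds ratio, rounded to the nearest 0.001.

OR_MH = Σ(aᵢdᵢ/nᵢ) / Σ(bᵢcᵢ/nᵢ), where nᵢ is the stratum total.
Stratum 1 (2010–2014): n = 450; a·d/n = 31·40/450 = 2.7556; b·c/n = 358·21/450 = 16.7067
Stratum 2 (2015–2019): n = 427; a·d/n = 14·231/427 = 7.5738; b·c/n = 139·43/427 = 13.9977
OR_MH = (2.7556 + 7.5738) / (16.7067 + 13.9977) = 10.3293 / 30.7043 = 0.33641

0.336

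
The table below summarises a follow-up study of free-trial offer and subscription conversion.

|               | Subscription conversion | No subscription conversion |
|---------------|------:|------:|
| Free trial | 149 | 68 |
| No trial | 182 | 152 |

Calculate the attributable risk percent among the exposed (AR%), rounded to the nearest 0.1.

20.6

Cells: a = 149, b = 68, c = 182, d = 152.
Risk in exposed = 149/217 = 0.68664; risk in unexposed = 182/334 = 0.54491.
RR = 0.68664/0.54491 = 1.26009
AR% = (RR − 1)/RR × 100 = (1.26009 − 1)/1.26009 × 100 = 20.6406%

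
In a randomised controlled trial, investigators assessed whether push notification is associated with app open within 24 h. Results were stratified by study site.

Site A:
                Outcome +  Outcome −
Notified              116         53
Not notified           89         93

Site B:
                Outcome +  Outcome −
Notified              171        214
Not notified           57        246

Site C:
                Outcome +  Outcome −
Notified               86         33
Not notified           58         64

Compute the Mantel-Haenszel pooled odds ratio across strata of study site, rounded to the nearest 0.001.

OR_MH = Σ(aᵢdᵢ/nᵢ) / Σ(bᵢcᵢ/nᵢ), where nᵢ is the stratum total.
Stratum 1 (Site A): n = 351; a·d/n = 116·93/351 = 30.7350; b·c/n = 53·89/351 = 13.4387
Stratum 2 (Site B): n = 688; a·d/n = 171·246/688 = 61.1424; b·c/n = 214·57/688 = 17.7297
Stratum 3 (Site C): n = 241; a·d/n = 86·64/241 = 22.8382; b·c/n = 33·58/241 = 7.9419
OR_MH = (30.7350 + 61.1424 + 22.8382) / (13.4387 + 17.7297 + 7.9419) = 114.7157 / 39.1103 = 2.93313

2.933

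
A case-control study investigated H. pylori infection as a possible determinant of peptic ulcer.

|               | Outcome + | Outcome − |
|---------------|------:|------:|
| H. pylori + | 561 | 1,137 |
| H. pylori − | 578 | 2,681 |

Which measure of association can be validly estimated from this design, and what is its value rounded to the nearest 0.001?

2.289

Cells: a = 561, b = 1137, c = 578, d = 2681.
This is a case-control study: participants were sampled on outcome status, so risks in the source population cannot be estimated directly — relative risk is not valid here. The odds ratio is the appropriate measure.
OR = (a·d)/(b·c) = (561 × 2681) / (1137 × 578) = 1504041 / 657186 = 2.28861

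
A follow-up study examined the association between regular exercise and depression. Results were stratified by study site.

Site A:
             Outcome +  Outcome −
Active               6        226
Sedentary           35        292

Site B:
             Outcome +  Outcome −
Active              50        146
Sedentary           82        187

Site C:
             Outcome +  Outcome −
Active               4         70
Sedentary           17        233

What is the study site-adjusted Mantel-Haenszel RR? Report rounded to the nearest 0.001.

0.671

RR_MH = Σ(aᵢ·n₀ᵢ/nᵢ) / Σ(cᵢ·n₁ᵢ/nᵢ), with n₁ᵢ = aᵢ+bᵢ (exposed), n₀ᵢ = cᵢ+dᵢ (unexposed), nᵢ = n₁ᵢ+n₀ᵢ.
Stratum 1 (Site A): n₁ = 232, n₀ = 327, n = 559; a·n₀/n = 6·327/559 = 3.5098; c·n₁/n = 35·232/559 = 14.5259
Stratum 2 (Site B): n₁ = 196, n₀ = 269, n = 465; a·n₀/n = 50·269/465 = 28.9247; c·n₁/n = 82·196/465 = 34.5634
Stratum 3 (Site C): n₁ = 74, n₀ = 250, n = 324; a·n₀/n = 4·250/324 = 3.0864; c·n₁/n = 17·74/324 = 3.8827
RR_MH = (3.5098 + 28.9247 + 3.0864) / (14.5259 + 34.5634 + 3.8827) = 35.5210 / 52.9721 = 0.67056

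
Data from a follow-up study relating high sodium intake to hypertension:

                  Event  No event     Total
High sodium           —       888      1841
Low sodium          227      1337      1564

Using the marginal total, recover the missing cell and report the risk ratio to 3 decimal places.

The missing cell is in the exposed row: 1841 − 888 = 953.
So a = 953, b = 888, c = 227, d = 1337.
RR = [a/(a+b)] / [c/(c+d)] = (953/1841) / (227/1564) = 0.51765/0.14514 = 3.56656

3.567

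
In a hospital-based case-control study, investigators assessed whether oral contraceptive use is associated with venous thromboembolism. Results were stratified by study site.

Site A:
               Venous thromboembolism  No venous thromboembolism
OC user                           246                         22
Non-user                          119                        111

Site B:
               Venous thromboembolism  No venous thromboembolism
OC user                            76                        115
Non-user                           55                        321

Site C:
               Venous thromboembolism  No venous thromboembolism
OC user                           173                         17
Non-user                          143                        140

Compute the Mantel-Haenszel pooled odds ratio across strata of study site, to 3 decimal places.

6.917

OR_MH = Σ(aᵢdᵢ/nᵢ) / Σ(bᵢcᵢ/nᵢ), where nᵢ is the stratum total.
Stratum 1 (Site A): n = 498; a·d/n = 246·111/498 = 54.8313; b·c/n = 22·119/498 = 5.2570
Stratum 2 (Site B): n = 567; a·d/n = 76·321/567 = 43.0265; b·c/n = 115·55/567 = 11.1552
Stratum 3 (Site C): n = 473; a·d/n = 173·140/473 = 51.2051; b·c/n = 17·143/473 = 5.1395
OR_MH = (54.8313 + 43.0265 + 51.2051) / (5.2570 + 11.1552 + 5.1395) = 149.0629 / 21.5518 = 6.91650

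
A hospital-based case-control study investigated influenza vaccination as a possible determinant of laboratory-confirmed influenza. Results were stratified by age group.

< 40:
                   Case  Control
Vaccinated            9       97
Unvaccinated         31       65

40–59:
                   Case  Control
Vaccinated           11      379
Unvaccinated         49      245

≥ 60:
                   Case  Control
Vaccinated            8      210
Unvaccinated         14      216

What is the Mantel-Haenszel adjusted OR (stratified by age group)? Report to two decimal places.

OR_MH = Σ(aᵢdᵢ/nᵢ) / Σ(bᵢcᵢ/nᵢ), where nᵢ is the stratum total.
Stratum 1 (< 40): n = 202; a·d/n = 9·65/202 = 2.8960; b·c/n = 97·31/202 = 14.8861
Stratum 2 (40–59): n = 684; a·d/n = 11·245/684 = 3.9401; b·c/n = 379·49/684 = 27.1506
Stratum 3 (≥ 60): n = 448; a·d/n = 8·216/448 = 3.8571; b·c/n = 210·14/448 = 6.5625
OR_MH = (2.8960 + 3.9401 + 3.8571) / (14.8861 + 27.1506 + 6.5625) = 10.6932 / 48.5992 = 0.22003

0.22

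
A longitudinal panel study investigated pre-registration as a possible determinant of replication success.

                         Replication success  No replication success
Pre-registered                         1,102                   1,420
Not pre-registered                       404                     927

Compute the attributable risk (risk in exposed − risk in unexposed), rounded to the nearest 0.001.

0.133

Cells: a = 1102, b = 1420, c = 404, d = 927.
Risk in exposed = 1102/2522 = 0.436955; risk in unexposed = 404/1331 = 0.303531.
Risk difference = 0.436955 − 0.303531 = 0.133424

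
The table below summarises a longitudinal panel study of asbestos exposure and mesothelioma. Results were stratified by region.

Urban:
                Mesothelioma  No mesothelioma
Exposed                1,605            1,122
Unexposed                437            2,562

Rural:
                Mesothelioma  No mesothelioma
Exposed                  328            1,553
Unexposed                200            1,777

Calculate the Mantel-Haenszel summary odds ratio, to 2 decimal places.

OR_MH = Σ(aᵢdᵢ/nᵢ) / Σ(bᵢcᵢ/nᵢ), where nᵢ is the stratum total.
Stratum 1 (Urban): n = 5726; a·d/n = 1605·2562/5726 = 718.1296; b·c/n = 1122·437/5726 = 85.6294
Stratum 2 (Rural): n = 3858; a·d/n = 328·1777/3858 = 151.0772; b·c/n = 1553·200/3858 = 80.5080
OR_MH = (718.1296 + 151.0772) / (85.6294 + 80.5080) = 869.2068 / 166.1374 = 5.23185

5.23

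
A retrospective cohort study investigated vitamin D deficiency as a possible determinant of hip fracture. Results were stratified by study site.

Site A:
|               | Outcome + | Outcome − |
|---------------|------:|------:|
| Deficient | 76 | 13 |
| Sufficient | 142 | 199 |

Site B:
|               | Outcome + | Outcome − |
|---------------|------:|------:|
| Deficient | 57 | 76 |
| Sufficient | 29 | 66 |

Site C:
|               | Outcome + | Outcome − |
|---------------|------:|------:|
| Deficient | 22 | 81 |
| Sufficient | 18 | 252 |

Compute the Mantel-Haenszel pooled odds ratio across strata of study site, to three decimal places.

OR_MH = Σ(aᵢdᵢ/nᵢ) / Σ(bᵢcᵢ/nᵢ), where nᵢ is the stratum total.
Stratum 1 (Site A): n = 430; a·d/n = 76·199/430 = 35.1721; b·c/n = 13·142/430 = 4.2930
Stratum 2 (Site B): n = 228; a·d/n = 57·66/228 = 16.5000; b·c/n = 76·29/228 = 9.6667
Stratum 3 (Site C): n = 373; a·d/n = 22·252/373 = 14.8633; b·c/n = 81·18/373 = 3.9088
OR_MH = (35.1721 + 16.5000 + 14.8633) / (4.2930 + 9.6667 + 3.9088) = 66.5354 / 17.8685 = 3.72360

3.724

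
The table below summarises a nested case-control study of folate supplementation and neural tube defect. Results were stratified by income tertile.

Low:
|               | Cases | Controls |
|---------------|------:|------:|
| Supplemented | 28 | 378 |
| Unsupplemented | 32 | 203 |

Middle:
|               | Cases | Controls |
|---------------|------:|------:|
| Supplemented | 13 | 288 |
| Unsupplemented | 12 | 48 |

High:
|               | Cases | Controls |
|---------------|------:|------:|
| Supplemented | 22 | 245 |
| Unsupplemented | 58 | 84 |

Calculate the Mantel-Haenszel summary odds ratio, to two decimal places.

0.24

OR_MH = Σ(aᵢdᵢ/nᵢ) / Σ(bᵢcᵢ/nᵢ), where nᵢ is the stratum total.
Stratum 1 (Low): n = 641; a·d/n = 28·203/641 = 8.8674; b·c/n = 378·32/641 = 18.8705
Stratum 2 (Middle): n = 361; a·d/n = 13·48/361 = 1.7285; b·c/n = 288·12/361 = 9.5734
Stratum 3 (High): n = 409; a·d/n = 22·84/409 = 4.5183; b·c/n = 245·58/409 = 34.7433
OR_MH = (8.8674 + 1.7285 + 4.5183) / (18.8705 + 9.5734 + 34.7433) = 15.1143 / 63.1872 = 0.23920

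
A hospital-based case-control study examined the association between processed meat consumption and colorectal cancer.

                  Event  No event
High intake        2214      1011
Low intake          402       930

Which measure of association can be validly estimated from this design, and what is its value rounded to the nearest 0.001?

5.066

Cells: a = 2214, b = 1011, c = 402, d = 930.
This is a hospital-based case-control study: participants were sampled on outcome status, so risks in the source population cannot be estimated directly — relative risk is not valid here. The odds ratio is the appropriate measure.
OR = (a·d)/(b·c) = (2214 × 930) / (1011 × 402) = 2059020 / 406422 = 5.06621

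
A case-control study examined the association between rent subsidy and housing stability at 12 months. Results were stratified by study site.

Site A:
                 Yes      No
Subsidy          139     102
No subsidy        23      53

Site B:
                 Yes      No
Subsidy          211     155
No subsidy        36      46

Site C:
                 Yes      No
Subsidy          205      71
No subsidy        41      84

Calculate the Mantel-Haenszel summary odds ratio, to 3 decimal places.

OR_MH = Σ(aᵢdᵢ/nᵢ) / Σ(bᵢcᵢ/nᵢ), where nᵢ is the stratum total.
Stratum 1 (Site A): n = 317; a·d/n = 139·53/317 = 23.2397; b·c/n = 102·23/317 = 7.4006
Stratum 2 (Site B): n = 448; a·d/n = 211·46/448 = 21.6652; b·c/n = 155·36/448 = 12.4554
Stratum 3 (Site C): n = 401; a·d/n = 205·84/401 = 42.9426; b·c/n = 71·41/401 = 7.2594
OR_MH = (23.2397 + 21.6652 + 42.9426) / (7.4006 + 12.4554 + 7.2594) = 87.8476 / 27.1153 = 3.23977

3.240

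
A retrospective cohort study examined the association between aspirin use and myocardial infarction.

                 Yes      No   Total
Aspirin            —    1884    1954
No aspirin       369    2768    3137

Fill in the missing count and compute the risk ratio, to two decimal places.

0.30

The missing cell is in the exposed row: 1954 − 1884 = 70.
So a = 70, b = 1884, c = 369, d = 2768.
RR = [a/(a+b)] / [c/(c+d)] = (70/1954) / (369/3137) = 0.03582/0.11763 = 0.30455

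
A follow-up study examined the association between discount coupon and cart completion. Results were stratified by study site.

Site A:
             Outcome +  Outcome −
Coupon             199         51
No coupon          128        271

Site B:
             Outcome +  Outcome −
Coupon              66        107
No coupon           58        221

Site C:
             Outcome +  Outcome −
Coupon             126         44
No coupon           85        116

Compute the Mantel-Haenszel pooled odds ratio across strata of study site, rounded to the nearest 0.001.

4.569

OR_MH = Σ(aᵢdᵢ/nᵢ) / Σ(bᵢcᵢ/nᵢ), where nᵢ is the stratum total.
Stratum 1 (Site A): n = 649; a·d/n = 199·271/649 = 83.0955; b·c/n = 51·128/649 = 10.0586
Stratum 2 (Site B): n = 452; a·d/n = 66·221/452 = 32.2699; b·c/n = 107·58/452 = 13.7301
Stratum 3 (Site C): n = 371; a·d/n = 126·116/371 = 39.3962; b·c/n = 44·85/371 = 10.0809
OR_MH = (83.0955 + 32.2699 + 39.3962) / (10.0586 + 13.7301 + 10.0809) = 154.7617 / 33.8695 = 4.56935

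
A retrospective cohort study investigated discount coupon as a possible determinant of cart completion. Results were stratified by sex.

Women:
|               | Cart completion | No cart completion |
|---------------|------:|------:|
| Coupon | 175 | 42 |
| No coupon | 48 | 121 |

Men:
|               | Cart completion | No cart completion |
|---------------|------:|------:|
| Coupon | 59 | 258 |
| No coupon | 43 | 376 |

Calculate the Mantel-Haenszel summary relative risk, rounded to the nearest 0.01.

2.42

RR_MH = Σ(aᵢ·n₀ᵢ/nᵢ) / Σ(cᵢ·n₁ᵢ/nᵢ), with n₁ᵢ = aᵢ+bᵢ (exposed), n₀ᵢ = cᵢ+dᵢ (unexposed), nᵢ = n₁ᵢ+n₀ᵢ.
Stratum 1 (Women): n₁ = 217, n₀ = 169, n = 386; a·n₀/n = 175·169/386 = 76.6192; c·n₁/n = 48·217/386 = 26.9845
Stratum 2 (Men): n₁ = 317, n₀ = 419, n = 736; a·n₀/n = 59·419/736 = 33.5883; c·n₁/n = 43·317/736 = 18.5204
RR_MH = (76.6192 + 33.5883) / (26.9845 + 18.5204) = 110.2075 / 45.5048 = 2.42189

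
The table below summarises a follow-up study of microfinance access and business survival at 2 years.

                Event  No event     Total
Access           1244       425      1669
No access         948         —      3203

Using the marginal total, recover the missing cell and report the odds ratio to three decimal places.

The missing cell is in the unexposed row: 3203 − 948 = 2255.
So a = 1244, b = 425, c = 948, d = 2255.
OR = (a·d)/(b·c) = (1244 × 2255) / (425 × 948) = 2805220 / 402900 = 6.96257

6.963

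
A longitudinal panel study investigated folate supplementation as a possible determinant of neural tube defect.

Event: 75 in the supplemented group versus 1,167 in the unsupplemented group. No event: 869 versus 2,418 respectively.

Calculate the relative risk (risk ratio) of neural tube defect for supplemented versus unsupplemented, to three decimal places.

0.244

From the description: a = 75, b = 869, c = 1167, d = 2418.
Risk in exposed = 75/944 = 0.07945; risk in unexposed = 1167/3585 = 0.32552.
RR = 0.07945 / 0.32552 = 0.24407
The risk is 76% lower among the exposed than among the unexposed.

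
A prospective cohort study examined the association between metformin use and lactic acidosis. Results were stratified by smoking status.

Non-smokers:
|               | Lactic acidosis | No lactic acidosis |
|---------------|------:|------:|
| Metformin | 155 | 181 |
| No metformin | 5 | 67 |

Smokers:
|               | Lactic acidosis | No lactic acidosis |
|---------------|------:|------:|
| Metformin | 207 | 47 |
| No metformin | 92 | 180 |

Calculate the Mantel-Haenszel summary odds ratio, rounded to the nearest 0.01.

OR_MH = Σ(aᵢdᵢ/nᵢ) / Σ(bᵢcᵢ/nᵢ), where nᵢ is the stratum total.
Stratum 1 (Non-smokers): n = 408; a·d/n = 155·67/408 = 25.4534; b·c/n = 181·5/408 = 2.2181
Stratum 2 (Smokers): n = 526; a·d/n = 207·180/526 = 70.8365; b·c/n = 47·92/526 = 8.2205
OR_MH = (25.4534 + 70.8365) / (2.2181 + 8.2205) = 96.2899 / 10.4387 = 9.22435

9.22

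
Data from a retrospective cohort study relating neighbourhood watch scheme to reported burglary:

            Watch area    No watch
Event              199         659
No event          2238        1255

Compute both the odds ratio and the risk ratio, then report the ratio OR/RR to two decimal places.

0.71

Reading the table with exposure as columns: a = 199 (Watch area, case), b = 2238 (Watch area, non-case), c = 659 (No watch, case), d = 1255.
OR = (199·1255)/(2238·659) = 249745/1474842 = 0.16934
Risk in exposed = 199/2437 = 0.08166; risk in unexposed = 659/1914 = 0.34431; RR = 0.23717
OR/RR = 0.16934 / 0.23717 = 0.71400
The outcome is not rare, so the OR lies further from 1 than the RR.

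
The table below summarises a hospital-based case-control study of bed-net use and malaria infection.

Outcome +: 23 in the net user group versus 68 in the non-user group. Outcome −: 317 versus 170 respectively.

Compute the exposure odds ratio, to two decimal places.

0.18

From the description: a = 23, b = 317, c = 68, d = 170.
OR = (a·d)/(b·c) = (23 × 170) / (317 × 68) = 3910 / 21556 = 0.18139
Exposure is associated with lower odds of malaria infection (OR = 0.18 < 1).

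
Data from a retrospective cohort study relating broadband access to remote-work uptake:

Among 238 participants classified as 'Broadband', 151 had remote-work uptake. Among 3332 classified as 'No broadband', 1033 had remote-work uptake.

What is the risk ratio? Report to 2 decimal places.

From the description: a = 151, b = 87, c = 1033, d = 2299.
Risk in exposed = 151/238 = 0.63445; risk in unexposed = 1033/3332 = 0.31002.
RR = 0.63445 / 0.31002 = 2.04647
The risk among the exposed is 2.05 times that among the unexposed.

2.05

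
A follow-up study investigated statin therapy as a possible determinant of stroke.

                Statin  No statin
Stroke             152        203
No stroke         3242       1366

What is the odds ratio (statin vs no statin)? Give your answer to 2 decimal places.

Reading the table with exposure as columns: a = 152 (Statin, case), b = 3242 (Statin, non-case), c = 203 (No statin, case), d = 1366.
OR = (a·d)/(b·c) = (152 × 1366) / (3242 × 203) = 207632 / 658126 = 0.31549
Exposure is associated with lower odds of stroke (OR = 0.32 < 1).

0.32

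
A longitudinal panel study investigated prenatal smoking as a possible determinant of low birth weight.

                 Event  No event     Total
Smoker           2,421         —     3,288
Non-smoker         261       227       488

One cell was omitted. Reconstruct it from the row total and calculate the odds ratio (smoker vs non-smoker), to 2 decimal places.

2.43

The missing cell is in the exposed row: 3288 − 2421 = 867.
So a = 2421, b = 867, c = 261, d = 227.
OR = (a·d)/(b·c) = (2421 × 227) / (867 × 261) = 549567 / 226287 = 2.42863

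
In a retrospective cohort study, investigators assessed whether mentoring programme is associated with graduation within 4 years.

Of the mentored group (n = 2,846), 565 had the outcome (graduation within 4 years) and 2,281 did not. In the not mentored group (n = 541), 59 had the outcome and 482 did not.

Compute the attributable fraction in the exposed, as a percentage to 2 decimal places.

From the description: a = 565, b = 2281, c = 59, d = 482.
Risk in exposed = 565/2846 = 0.19852; risk in unexposed = 59/541 = 0.10906.
RR = 0.19852/0.10906 = 1.82037
AR% = (RR − 1)/RR × 100 = (1.82037 − 1)/1.82037 × 100 = 45.0660%

45.07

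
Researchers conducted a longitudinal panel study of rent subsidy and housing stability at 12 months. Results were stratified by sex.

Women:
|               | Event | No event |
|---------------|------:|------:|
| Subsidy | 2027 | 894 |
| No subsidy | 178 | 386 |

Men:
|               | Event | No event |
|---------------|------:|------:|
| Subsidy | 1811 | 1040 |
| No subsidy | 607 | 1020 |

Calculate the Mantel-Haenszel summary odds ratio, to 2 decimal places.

OR_MH = Σ(aᵢdᵢ/nᵢ) / Σ(bᵢcᵢ/nᵢ), where nᵢ is the stratum total.
Stratum 1 (Women): n = 3485; a·d/n = 2027·386/3485 = 224.5113; b·c/n = 894·178/3485 = 45.6620
Stratum 2 (Men): n = 4478; a·d/n = 1811·1020/4478 = 412.5100; b·c/n = 1040·607/4478 = 140.9736
OR_MH = (224.5113 + 412.5100) / (45.6620 + 140.9736) = 637.0214 / 186.6356 = 3.41318

3.41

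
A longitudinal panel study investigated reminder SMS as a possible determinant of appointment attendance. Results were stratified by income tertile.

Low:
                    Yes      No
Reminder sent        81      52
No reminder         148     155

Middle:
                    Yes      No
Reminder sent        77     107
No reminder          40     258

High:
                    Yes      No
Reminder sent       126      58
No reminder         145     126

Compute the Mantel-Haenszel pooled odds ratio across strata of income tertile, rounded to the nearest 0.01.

OR_MH = Σ(aᵢdᵢ/nᵢ) / Σ(bᵢcᵢ/nᵢ), where nᵢ is the stratum total.
Stratum 1 (Low): n = 436; a·d/n = 81·155/436 = 28.7959; b·c/n = 52·148/436 = 17.6514
Stratum 2 (Middle): n = 482; a·d/n = 77·258/482 = 41.2158; b·c/n = 107·40/482 = 8.8797
Stratum 3 (High): n = 455; a·d/n = 126·126/455 = 34.8923; b·c/n = 58·145/455 = 18.4835
OR_MH = (28.7959 + 41.2158 + 34.8923) / (17.6514 + 8.8797 + 18.4835) = 104.9039 / 45.0146 = 2.33044

2.33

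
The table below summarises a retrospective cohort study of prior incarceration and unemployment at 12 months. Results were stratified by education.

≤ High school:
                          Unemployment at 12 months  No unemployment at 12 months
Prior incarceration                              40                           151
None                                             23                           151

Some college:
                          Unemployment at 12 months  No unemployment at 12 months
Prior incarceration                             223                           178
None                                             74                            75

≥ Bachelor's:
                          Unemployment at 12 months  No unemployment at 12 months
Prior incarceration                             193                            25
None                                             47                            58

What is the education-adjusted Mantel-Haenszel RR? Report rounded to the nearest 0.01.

1.46

RR_MH = Σ(aᵢ·n₀ᵢ/nᵢ) / Σ(cᵢ·n₁ᵢ/nᵢ), with n₁ᵢ = aᵢ+bᵢ (exposed), n₀ᵢ = cᵢ+dᵢ (unexposed), nᵢ = n₁ᵢ+n₀ᵢ.
Stratum 1 (≤ High school): n₁ = 191, n₀ = 174, n = 365; a·n₀/n = 40·174/365 = 19.0685; c·n₁/n = 23·191/365 = 12.0356
Stratum 2 (Some college): n₁ = 401, n₀ = 149, n = 550; a·n₀/n = 223·149/550 = 60.4127; c·n₁/n = 74·401/550 = 53.9527
Stratum 3 (≥ Bachelor's): n₁ = 218, n₀ = 105, n = 323; a·n₀/n = 193·105/323 = 62.7399; c·n₁/n = 47·218/323 = 31.7214
RR_MH = (19.0685 + 60.4127 + 62.7399) / (12.0356 + 53.9527 + 31.7214) = 142.2212 / 97.7097 = 1.45555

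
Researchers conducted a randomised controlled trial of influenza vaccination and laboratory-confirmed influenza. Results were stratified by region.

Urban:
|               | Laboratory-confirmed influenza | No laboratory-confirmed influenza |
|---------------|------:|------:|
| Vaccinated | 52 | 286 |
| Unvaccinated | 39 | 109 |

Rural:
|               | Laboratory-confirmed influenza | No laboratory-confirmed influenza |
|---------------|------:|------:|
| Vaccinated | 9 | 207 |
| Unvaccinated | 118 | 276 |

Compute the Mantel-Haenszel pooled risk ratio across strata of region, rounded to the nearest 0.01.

0.31

RR_MH = Σ(aᵢ·n₀ᵢ/nᵢ) / Σ(cᵢ·n₁ᵢ/nᵢ), with n₁ᵢ = aᵢ+bᵢ (exposed), n₀ᵢ = cᵢ+dᵢ (unexposed), nᵢ = n₁ᵢ+n₀ᵢ.
Stratum 1 (Urban): n₁ = 338, n₀ = 148, n = 486; a·n₀/n = 52·148/486 = 15.8354; c·n₁/n = 39·338/486 = 27.1235
Stratum 2 (Rural): n₁ = 216, n₀ = 394, n = 610; a·n₀/n = 9·394/610 = 5.8131; c·n₁/n = 118·216/610 = 41.7836
RR_MH = (15.8354 + 5.8131) / (27.1235 + 41.7836) = 21.6485 / 68.9071 = 0.31417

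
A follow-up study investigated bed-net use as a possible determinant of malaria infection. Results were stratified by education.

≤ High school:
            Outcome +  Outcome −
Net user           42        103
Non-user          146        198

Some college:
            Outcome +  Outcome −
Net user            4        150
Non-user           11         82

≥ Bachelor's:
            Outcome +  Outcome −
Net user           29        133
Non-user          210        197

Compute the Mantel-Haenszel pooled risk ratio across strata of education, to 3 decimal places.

0.471

RR_MH = Σ(aᵢ·n₀ᵢ/nᵢ) / Σ(cᵢ·n₁ᵢ/nᵢ), with n₁ᵢ = aᵢ+bᵢ (exposed), n₀ᵢ = cᵢ+dᵢ (unexposed), nᵢ = n₁ᵢ+n₀ᵢ.
Stratum 1 (≤ High school): n₁ = 145, n₀ = 344, n = 489; a·n₀/n = 42·344/489 = 29.5460; c·n₁/n = 146·145/489 = 43.2924
Stratum 2 (Some college): n₁ = 154, n₀ = 93, n = 247; a·n₀/n = 4·93/247 = 1.5061; c·n₁/n = 11·154/247 = 6.8583
Stratum 3 (≥ Bachelor's): n₁ = 162, n₀ = 407, n = 569; a·n₀/n = 29·407/569 = 20.7434; c·n₁/n = 210·162/569 = 59.7891
RR_MH = (29.5460 + 1.5061 + 20.7434) / (43.2924 + 6.8583 + 59.7891) = 51.7955 / 109.9398 = 0.47113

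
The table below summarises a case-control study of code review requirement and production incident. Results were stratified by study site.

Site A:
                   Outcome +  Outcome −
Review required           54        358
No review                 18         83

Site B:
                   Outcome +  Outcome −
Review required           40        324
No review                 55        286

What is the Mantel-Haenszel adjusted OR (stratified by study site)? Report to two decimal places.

0.66

OR_MH = Σ(aᵢdᵢ/nᵢ) / Σ(bᵢcᵢ/nᵢ), where nᵢ is the stratum total.
Stratum 1 (Site A): n = 513; a·d/n = 54·83/513 = 8.7368; b·c/n = 358·18/513 = 12.5614
Stratum 2 (Site B): n = 705; a·d/n = 40·286/705 = 16.2270; b·c/n = 324·55/705 = 25.2766
OR_MH = (8.7368 + 16.2270) / (12.5614 + 25.2766) = 24.9638 / 37.8380 = 0.65975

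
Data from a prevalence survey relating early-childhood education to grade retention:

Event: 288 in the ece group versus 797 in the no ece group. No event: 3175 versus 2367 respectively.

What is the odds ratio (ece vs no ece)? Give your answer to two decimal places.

From the description: a = 288, b = 3175, c = 797, d = 2367.
OR = (a·d)/(b·c) = (288 × 2367) / (3175 × 797) = 681696 / 2530475 = 0.26939
Exposure is associated with lower odds of grade retention (OR = 0.27 < 1).

0.27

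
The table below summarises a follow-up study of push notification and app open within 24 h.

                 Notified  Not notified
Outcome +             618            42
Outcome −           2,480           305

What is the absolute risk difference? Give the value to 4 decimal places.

Reading the table with exposure as columns: a = 618 (Notified, case), b = 2480 (Notified, non-case), c = 42 (Not notified, case), d = 305.
Risk in exposed = 618/3098 = 0.199484; risk in unexposed = 42/347 = 0.121037.
Risk difference = 0.199484 − 0.121037 = 0.078446

0.0784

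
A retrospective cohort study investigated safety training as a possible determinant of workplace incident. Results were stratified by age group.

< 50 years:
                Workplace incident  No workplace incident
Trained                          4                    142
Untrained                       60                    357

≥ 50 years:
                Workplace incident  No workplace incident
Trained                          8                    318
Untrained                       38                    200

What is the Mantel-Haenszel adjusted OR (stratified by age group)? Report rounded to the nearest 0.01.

OR_MH = Σ(aᵢdᵢ/nᵢ) / Σ(bᵢcᵢ/nᵢ), where nᵢ is the stratum total.
Stratum 1 (< 50 years): n = 563; a·d/n = 4·357/563 = 2.5364; b·c/n = 142·60/563 = 15.1332
Stratum 2 (≥ 50 years): n = 564; a·d/n = 8·200/564 = 2.8369; b·c/n = 318·38/564 = 21.4255
OR_MH = (2.5364 + 2.8369) / (15.1332 + 21.4255) = 5.3733 / 36.5587 = 0.14698

0.15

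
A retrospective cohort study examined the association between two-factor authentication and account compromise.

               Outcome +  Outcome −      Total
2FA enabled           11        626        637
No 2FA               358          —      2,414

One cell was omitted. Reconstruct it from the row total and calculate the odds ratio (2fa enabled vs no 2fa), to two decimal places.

0.10

The missing cell is in the unexposed row: 2414 − 358 = 2056.
So a = 11, b = 626, c = 358, d = 2056.
OR = (a·d)/(b·c) = (11 × 2056) / (626 × 358) = 22616 / 224108 = 0.10092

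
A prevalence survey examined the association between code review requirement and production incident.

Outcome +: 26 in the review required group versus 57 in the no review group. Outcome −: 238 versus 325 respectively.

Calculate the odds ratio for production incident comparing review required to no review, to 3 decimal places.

From the description: a = 26, b = 238, c = 57, d = 325.
OR = (a·d)/(b·c) = (26 × 325) / (238 × 57) = 8450 / 13566 = 0.62288
Exposure is associated with lower odds of production incident (OR = 0.62 < 1).

0.623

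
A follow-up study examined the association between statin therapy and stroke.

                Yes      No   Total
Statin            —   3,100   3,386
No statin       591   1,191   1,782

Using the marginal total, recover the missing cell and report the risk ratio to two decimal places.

The missing cell is in the exposed row: 3386 − 3100 = 286.
So a = 286, b = 3100, c = 591, d = 1191.
RR = [a/(a+b)] / [c/(c+d)] = (286/3386) / (591/1782) = 0.08447/0.33165 = 0.25468

0.25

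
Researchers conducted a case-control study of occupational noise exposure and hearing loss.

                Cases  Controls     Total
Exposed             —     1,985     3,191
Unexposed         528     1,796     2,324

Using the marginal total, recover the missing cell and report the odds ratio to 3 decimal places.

The missing cell is in the exposed row: 3191 − 1985 = 1206.
So a = 1206, b = 1985, c = 528, d = 1796.
OR = (a·d)/(b·c) = (1206 × 1796) / (1985 × 528) = 2165976 / 1048080 = 2.06661

2.067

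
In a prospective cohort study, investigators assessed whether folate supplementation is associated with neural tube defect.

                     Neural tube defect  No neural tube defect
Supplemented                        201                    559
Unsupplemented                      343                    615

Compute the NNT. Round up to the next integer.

11

Risk in treated group = 201/760 = 0.26447; risk in control = 343/958 = 0.35804.
Absolute risk reduction = 0.35804 − 0.26447 = 0.09356
NNT = 1 / ARR = 1 / 0.09356 = 10.688 → round up → 11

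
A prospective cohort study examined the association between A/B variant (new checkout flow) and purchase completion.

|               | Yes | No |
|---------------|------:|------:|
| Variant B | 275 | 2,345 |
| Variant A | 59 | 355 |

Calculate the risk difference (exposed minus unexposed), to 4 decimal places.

-0.0376

Cells: a = 275, b = 2345, c = 59, d = 355.
Risk in exposed = 275/2620 = 0.104962; risk in unexposed = 59/414 = 0.142512.
Risk difference = 0.104962 − 0.142512 = -0.037550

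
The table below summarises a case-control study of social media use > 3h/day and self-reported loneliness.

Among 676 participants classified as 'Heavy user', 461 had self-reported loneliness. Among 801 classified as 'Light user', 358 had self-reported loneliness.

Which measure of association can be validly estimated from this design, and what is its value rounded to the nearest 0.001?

From the description: a = 461, b = 215, c = 358, d = 443.
This is a case-control study: participants were sampled on outcome status, so risks in the source population cannot be estimated directly — relative risk is not valid here. The odds ratio is the appropriate measure.
OR = (a·d)/(b·c) = (461 × 443) / (215 × 358) = 204223 / 76970 = 2.65328

2.653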